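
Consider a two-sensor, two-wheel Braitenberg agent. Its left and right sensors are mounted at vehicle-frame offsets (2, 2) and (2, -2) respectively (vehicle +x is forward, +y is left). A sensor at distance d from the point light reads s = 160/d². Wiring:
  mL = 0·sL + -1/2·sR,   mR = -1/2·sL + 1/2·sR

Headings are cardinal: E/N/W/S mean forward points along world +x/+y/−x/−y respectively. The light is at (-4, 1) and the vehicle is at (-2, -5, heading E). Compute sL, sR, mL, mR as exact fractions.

5 2 -1 -3/2

left sensor world pos  = (0, -3); dL² = 32
right sensor world pos = (0, -7); dR² = 80
sL = 160/32 = 5
sR = 160/80 = 2
mL = 0·sL + -1/2·sR = -1
mR = -1/2·sL + 1/2·sR = -3/2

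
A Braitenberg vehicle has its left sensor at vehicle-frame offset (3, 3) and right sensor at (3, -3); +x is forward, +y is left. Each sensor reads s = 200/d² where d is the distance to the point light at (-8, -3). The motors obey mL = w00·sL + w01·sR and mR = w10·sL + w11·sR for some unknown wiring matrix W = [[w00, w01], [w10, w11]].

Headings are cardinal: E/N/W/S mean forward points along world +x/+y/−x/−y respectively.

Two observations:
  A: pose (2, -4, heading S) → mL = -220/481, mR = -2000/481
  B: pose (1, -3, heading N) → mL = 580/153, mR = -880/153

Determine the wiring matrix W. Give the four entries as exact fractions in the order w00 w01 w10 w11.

obs A: pose=(2,-4,S) → sL=40/37, sR=40/13, mL=-220/481, mR=-2000/481
obs B: pose=(1,-3,N) → sL=40/9, sR=200/153, mL=580/153, mR=-880/153
sensor matrix S = [[40/37, 40/13], [40/9, 200/153]]; det S = -300800/24531
solve [mL_A; mL_B] = S·[w00; w01] and [mR_A; mR_B] = S·[w10; w11]:
  w00 = 1, w01 = -1/2, w10 = -1, w11 = -1

1 -1/2 -1 -1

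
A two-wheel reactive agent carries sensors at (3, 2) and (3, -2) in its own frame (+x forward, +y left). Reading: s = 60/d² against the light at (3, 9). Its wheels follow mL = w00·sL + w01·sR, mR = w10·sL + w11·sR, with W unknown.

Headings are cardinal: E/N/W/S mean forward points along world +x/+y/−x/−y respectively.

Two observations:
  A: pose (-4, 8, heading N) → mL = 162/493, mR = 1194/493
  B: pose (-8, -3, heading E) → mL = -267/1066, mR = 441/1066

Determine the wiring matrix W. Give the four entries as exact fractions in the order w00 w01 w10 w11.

-1 1/2 1/2 1

obs A: pose=(-4,8,N) → sL=12/17, sR=60/29, mL=162/493, mR=1194/493
obs B: pose=(-8,-3,E) → sL=15/41, sR=3/13, mL=-267/1066, mR=441/1066
sensor matrix S = [[12/17, 60/29], [15/41, 3/13]]; det S = -156096/262769
solve [mL_A; mL_B] = S·[w00; w01] and [mR_A; mR_B] = S·[w10; w11]:
  w00 = -1, w01 = 1/2, w10 = 1/2, w11 = 1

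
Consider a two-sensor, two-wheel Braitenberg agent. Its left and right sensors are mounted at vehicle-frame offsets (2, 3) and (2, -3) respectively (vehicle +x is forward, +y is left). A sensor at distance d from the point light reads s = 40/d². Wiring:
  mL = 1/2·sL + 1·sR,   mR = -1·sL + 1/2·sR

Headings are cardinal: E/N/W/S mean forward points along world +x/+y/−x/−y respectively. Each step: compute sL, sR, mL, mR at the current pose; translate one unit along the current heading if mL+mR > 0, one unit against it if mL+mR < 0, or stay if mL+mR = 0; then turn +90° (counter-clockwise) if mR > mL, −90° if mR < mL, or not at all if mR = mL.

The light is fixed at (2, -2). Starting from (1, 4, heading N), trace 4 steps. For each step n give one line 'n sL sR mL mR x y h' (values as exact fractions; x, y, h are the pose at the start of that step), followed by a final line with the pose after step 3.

n=0: pose=(1,4,N); sL=1/2, sR=10/17; mL=57/68, mR=-7/34; mL+mR=43/68 → advance +1; mR−mL=-71/68 → turn -1·90°
n=1: pose=(1,5,E); sL=40/101, sR=40/17; mL=4380/1717, mR=1340/1717; mL+mR=5720/1717 → advance +1; mR−mL=-3040/1717 → turn -1·90°
n=2: pose=(2,5,S); sL=20/17, sR=20/17; mL=30/17, mR=-10/17; mL+mR=20/17 → advance +1; mR−mL=-40/17 → turn -1·90°
n=3: pose=(2,4,W); sL=40/13, sR=8/17; mL=444/221, mR=-628/221; mL+mR=-184/221 → advance -1; mR−mL=-1072/221 → turn -1·90°

0 1/2 10/17 57/68 -7/34 1 4 N
1 40/101 40/17 4380/1717 1340/1717 1 5 E
2 20/17 20/17 30/17 -10/17 2 5 S
3 40/13 8/17 444/221 -628/221 2 4 W
final 3 4 N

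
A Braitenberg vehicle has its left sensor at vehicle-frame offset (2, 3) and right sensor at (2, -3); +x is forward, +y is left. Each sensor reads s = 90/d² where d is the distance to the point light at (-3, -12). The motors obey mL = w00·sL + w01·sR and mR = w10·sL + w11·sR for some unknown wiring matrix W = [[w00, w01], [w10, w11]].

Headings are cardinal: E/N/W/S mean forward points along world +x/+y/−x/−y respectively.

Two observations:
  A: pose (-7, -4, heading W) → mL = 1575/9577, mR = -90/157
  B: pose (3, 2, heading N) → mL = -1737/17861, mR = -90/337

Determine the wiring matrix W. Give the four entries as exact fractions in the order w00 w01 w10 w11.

1/2 -1 0 -1

obs A: pose=(-7,-4,W) → sL=90/61, sR=90/157, mL=1575/9577, mR=-90/157
obs B: pose=(3,2,N) → sL=18/53, sR=90/337, mL=-1737/17861, mR=-90/337
sensor matrix S = [[90/61, 90/157], [18/53, 90/337]]; det S = 34097760/171054797
solve [mL_A; mL_B] = S·[w00; w01] and [mR_A; mR_B] = S·[w10; w11]:
  w00 = 1/2, w01 = -1, w10 = 0, w11 = -1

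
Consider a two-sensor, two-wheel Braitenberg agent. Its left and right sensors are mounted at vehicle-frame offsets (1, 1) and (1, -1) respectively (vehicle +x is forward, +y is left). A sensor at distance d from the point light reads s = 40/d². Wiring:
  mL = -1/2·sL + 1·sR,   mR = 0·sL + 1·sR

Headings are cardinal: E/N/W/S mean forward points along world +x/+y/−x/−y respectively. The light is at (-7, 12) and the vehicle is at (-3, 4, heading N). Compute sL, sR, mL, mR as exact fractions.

20/29 20/37 210/1073 20/37

left sensor world pos  = (-4, 5); dL² = 58
right sensor world pos = (-2, 5); dR² = 74
sL = 40/58 = 20/29
sR = 40/74 = 20/37
mL = -1/2·sL + 1·sR = 210/1073
mR = 0·sL + 1·sR = 20/37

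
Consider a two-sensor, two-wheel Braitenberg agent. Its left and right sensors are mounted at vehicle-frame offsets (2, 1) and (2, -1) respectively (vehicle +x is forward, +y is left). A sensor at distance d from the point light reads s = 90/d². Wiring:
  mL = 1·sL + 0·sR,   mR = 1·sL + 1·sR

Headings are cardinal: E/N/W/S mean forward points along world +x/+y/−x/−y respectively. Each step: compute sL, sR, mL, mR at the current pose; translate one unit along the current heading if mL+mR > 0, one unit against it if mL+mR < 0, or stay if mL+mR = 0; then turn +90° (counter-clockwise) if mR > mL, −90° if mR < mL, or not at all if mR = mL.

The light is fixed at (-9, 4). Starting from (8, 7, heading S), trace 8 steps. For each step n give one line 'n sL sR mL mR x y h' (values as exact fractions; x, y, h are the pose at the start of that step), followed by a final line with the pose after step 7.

n=0: pose=(8,7,S); sL=18/65, sR=90/257; mL=18/65, mR=10476/16705; mL+mR=15102/16705 → advance +1; mR−mL=90/257 → turn +1·90°
n=1: pose=(8,6,E); sL=9/37, sR=45/181; mL=9/37, mR=3294/6697; mL+mR=4923/6697 → advance +1; mR−mL=45/181 → turn +1·90°
n=2: pose=(9,6,N); sL=18/61, sR=90/377; mL=18/61, mR=12276/22997; mL+mR=19062/22997 → advance +1; mR−mL=90/377 → turn +1·90°
n=3: pose=(9,7,W); sL=9/26, sR=45/136; mL=9/26, mR=1197/1768; mL+mR=1809/1768 → advance +1; mR−mL=45/136 → turn +1·90°
n=4: pose=(8,7,S); sL=18/65, sR=90/257; mL=18/65, mR=10476/16705; mL+mR=15102/16705 → advance +1; mR−mL=90/257 → turn +1·90°
n=5: pose=(8,6,E); sL=9/37, sR=45/181; mL=9/37, mR=3294/6697; mL+mR=4923/6697 → advance +1; mR−mL=45/181 → turn +1·90°
n=6: pose=(9,6,N); sL=18/61, sR=90/377; mL=18/61, mR=12276/22997; mL+mR=19062/22997 → advance +1; mR−mL=90/377 → turn +1·90°
n=7: pose=(9,7,W); sL=9/26, sR=45/136; mL=9/26, mR=1197/1768; mL+mR=1809/1768 → advance +1; mR−mL=45/136 → turn +1·90°

0 18/65 90/257 18/65 10476/16705 8 7 S
1 9/37 45/181 9/37 3294/6697 8 6 E
2 18/61 90/377 18/61 12276/22997 9 6 N
3 9/26 45/136 9/26 1197/1768 9 7 W
4 18/65 90/257 18/65 10476/16705 8 7 S
5 9/37 45/181 9/37 3294/6697 8 6 E
6 18/61 90/377 18/61 12276/22997 9 6 N
7 9/26 45/136 9/26 1197/1768 9 7 W
final 8 7 S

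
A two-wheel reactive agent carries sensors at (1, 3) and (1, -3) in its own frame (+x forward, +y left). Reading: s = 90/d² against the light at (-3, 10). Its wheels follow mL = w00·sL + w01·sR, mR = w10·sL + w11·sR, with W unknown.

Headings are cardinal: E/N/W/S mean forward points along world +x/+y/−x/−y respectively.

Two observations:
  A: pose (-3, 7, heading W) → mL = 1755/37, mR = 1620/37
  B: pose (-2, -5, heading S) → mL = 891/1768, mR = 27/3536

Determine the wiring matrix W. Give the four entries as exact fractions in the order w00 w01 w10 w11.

1 1/2 -1/2 1/2

obs A: pose=(-3,7,W) → sL=90/37, sR=90, mL=1755/37, mR=1620/37
obs B: pose=(-2,-5,S) → sL=45/136, sR=9/26, mL=891/1768, mR=27/3536
sensor matrix S = [[90/37, 90], [45/136, 9/26]]; det S = -946485/32708
solve [mL_A; mL_B] = S·[w00; w01] and [mR_A; mR_B] = S·[w10; w11]:
  w00 = 1, w01 = 1/2, w10 = -1/2, w11 = 1/2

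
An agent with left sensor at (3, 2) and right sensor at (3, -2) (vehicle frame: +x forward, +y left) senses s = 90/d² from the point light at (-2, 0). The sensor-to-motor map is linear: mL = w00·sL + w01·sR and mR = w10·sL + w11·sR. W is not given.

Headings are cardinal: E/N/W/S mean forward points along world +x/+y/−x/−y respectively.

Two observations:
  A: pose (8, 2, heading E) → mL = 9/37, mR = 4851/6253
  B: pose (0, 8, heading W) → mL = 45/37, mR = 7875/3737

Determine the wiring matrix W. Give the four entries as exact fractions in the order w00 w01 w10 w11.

1/2 0 1/2 1

obs A: pose=(8,2,E) → sL=18/37, sR=90/169, mL=9/37, mR=4851/6253
obs B: pose=(0,8,W) → sL=90/37, sR=90/101, mL=45/37, mR=7875/3737
sensor matrix S = [[18/37, 90/169], [90/37, 90/101]]; det S = -544320/631553
solve [mL_A; mL_B] = S·[w00; w01] and [mR_A; mR_B] = S·[w10; w11]:
  w00 = 1/2, w01 = 0, w10 = 1/2, w11 = 1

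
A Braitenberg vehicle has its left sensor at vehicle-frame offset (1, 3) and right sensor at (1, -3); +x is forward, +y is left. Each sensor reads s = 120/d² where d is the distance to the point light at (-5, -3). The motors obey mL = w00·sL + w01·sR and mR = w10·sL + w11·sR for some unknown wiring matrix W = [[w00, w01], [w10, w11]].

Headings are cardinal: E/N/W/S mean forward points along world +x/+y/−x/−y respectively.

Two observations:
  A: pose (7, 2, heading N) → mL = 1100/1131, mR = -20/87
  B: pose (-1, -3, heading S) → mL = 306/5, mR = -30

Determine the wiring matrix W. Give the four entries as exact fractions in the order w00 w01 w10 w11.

1/2 1 0 -1/2

obs A: pose=(7,2,N) → sL=40/39, sR=40/87, mL=1100/1131, mR=-20/87
obs B: pose=(-1,-3,S) → sL=12/5, sR=60, mL=306/5, mR=-30
sensor matrix S = [[40/39, 40/87], [12/5, 60]]; det S = 22784/377
solve [mL_A; mL_B] = S·[w00; w01] and [mR_A; mR_B] = S·[w10; w11]:
  w00 = 1/2, w01 = 1, w10 = 0, w11 = -1/2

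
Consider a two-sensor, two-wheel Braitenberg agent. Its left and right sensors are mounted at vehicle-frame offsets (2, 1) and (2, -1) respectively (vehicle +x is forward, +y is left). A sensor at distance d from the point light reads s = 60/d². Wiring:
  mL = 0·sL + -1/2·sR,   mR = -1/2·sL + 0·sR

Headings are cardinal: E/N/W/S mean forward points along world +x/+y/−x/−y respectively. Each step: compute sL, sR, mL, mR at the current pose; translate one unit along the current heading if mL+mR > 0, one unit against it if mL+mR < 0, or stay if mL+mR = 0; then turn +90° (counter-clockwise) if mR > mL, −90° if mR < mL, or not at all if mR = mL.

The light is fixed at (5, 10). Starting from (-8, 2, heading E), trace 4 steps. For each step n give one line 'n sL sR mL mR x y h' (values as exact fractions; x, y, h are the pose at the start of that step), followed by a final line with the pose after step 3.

n=0: pose=(-8,2,E); sL=6/17, sR=30/101; mL=-15/101, mR=-3/17; mL+mR=-558/1717 → advance -1; mR−mL=-48/1717 → turn -1·90°
n=1: pose=(-9,2,S); sL=60/269, sR=12/65; mL=-6/65, mR=-30/269; mL+mR=-3564/17485 → advance -1; mR−mL=-336/17485 → turn -1·90°
n=2: pose=(-9,3,W); sL=3/16, sR=15/73; mL=-15/146, mR=-3/32; mL+mR=-459/2336 → advance -1; mR−mL=21/2336 → turn +1·90°
n=3: pose=(-8,3,S); sL=4/15, sR=60/277; mL=-30/277, mR=-2/15; mL+mR=-1004/4155 → advance -1; mR−mL=-104/4155 → turn -1·90°

0 6/17 30/101 -15/101 -3/17 -8 2 E
1 60/269 12/65 -6/65 -30/269 -9 2 S
2 3/16 15/73 -15/146 -3/32 -9 3 W
3 4/15 60/277 -30/277 -2/15 -8 3 S
final -8 4 W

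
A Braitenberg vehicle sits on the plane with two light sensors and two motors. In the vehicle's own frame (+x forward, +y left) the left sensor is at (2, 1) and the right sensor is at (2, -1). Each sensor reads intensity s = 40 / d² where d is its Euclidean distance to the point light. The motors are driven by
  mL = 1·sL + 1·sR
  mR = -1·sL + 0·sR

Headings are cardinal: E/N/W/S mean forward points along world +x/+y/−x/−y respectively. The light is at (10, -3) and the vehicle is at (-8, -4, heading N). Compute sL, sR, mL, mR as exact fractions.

left sensor world pos  = (-9, -2); dL² = 362
right sensor world pos = (-7, -2); dR² = 290
sL = 40/362 = 20/181
sR = 40/290 = 4/29
mL = 1·sL + 1·sR = 1304/5249
mR = -1·sL + 0·sR = -20/181

20/181 4/29 1304/5249 -20/181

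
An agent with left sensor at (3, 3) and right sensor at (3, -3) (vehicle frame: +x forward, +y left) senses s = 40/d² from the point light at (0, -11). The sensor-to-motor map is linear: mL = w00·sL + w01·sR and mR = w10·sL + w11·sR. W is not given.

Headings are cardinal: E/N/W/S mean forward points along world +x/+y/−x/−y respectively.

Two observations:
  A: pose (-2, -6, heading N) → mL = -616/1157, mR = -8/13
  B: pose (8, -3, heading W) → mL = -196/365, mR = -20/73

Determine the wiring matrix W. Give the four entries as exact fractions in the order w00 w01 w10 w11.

-1/2 -1/2 0 -1

obs A: pose=(-2,-6,N) → sL=40/89, sR=8/13, mL=-616/1157, mR=-8/13
obs B: pose=(8,-3,W) → sL=4/5, sR=20/73, mL=-196/365, mR=-20/73
sensor matrix S = [[40/89, 8/13], [4/5, 20/73]]; det S = -155904/422305
solve [mL_A; mL_B] = S·[w00; w01] and [mR_A; mR_B] = S·[w10; w11]:
  w00 = -1/2, w01 = -1/2, w10 = 0, w11 = -1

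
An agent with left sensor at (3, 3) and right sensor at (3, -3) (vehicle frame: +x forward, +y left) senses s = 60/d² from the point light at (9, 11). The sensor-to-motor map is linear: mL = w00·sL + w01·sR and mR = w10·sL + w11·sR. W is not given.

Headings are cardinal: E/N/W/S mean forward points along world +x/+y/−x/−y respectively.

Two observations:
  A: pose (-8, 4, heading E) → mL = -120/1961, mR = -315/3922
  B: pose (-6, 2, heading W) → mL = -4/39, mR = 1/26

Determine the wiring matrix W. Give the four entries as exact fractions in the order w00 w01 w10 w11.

1/2 -1 -1 1

obs A: pose=(-8,4,E) → sL=15/53, sR=15/74, mL=-120/1961, mR=-315/3922
obs B: pose=(-6,2,W) → sL=5/39, sR=1/6, mL=-4/39, mR=1/26
sensor matrix S = [[15/53, 15/74], [5/39, 1/6]]; det S = 540/25493
solve [mL_A; mL_B] = S·[w00; w01] and [mR_A; mR_B] = S·[w10; w11]:
  w00 = 1/2, w01 = -1, w10 = -1, w11 = 1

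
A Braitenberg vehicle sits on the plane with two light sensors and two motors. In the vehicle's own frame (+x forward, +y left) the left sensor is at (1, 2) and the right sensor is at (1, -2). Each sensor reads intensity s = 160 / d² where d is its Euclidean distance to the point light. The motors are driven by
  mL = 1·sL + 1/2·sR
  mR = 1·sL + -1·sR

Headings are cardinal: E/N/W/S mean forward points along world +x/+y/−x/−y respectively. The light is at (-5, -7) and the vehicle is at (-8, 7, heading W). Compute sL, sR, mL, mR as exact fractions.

1 10/17 22/17 7/17

left sensor world pos  = (-9, 5); dL² = 160
right sensor world pos = (-9, 9); dR² = 272
sL = 160/160 = 1
sR = 160/272 = 10/17
mL = 1·sL + 1/2·sR = 22/17
mR = 1·sL + -1·sR = 7/17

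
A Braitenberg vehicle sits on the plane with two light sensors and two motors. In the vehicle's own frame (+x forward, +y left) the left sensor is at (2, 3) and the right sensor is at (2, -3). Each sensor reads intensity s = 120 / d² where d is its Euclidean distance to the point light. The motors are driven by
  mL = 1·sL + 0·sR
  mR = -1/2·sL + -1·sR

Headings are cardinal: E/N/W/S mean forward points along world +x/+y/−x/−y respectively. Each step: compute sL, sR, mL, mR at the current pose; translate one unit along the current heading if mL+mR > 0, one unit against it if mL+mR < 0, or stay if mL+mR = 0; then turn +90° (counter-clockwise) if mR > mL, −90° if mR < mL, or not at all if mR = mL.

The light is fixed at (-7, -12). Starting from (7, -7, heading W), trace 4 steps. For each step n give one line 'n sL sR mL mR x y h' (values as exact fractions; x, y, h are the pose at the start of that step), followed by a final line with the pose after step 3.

0 30/37 15/26 30/37 -945/962 7 -7 W
1 120/193 120/373 120/193 -45540/71989 8 -7 N
2 60/169 12/29 60/169 -2898/4901 8 -8 E
3 120/293 24/25 120/293 -8532/7325 7 -8 S
final 7 -7 W

n=0: pose=(7,-7,W); sL=30/37, sR=15/26; mL=30/37, mR=-945/962; mL+mR=-165/962 → advance -1; mR−mL=-1725/962 → turn -1·90°
n=1: pose=(8,-7,N); sL=120/193, sR=120/373; mL=120/193, mR=-45540/71989; mL+mR=-780/71989 → advance -1; mR−mL=-90300/71989 → turn -1·90°
n=2: pose=(8,-8,E); sL=60/169, sR=12/29; mL=60/169, mR=-2898/4901; mL+mR=-1158/4901 → advance -1; mR−mL=-4638/4901 → turn -1·90°
n=3: pose=(7,-8,S); sL=120/293, sR=24/25; mL=120/293, mR=-8532/7325; mL+mR=-5532/7325 → advance -1; mR−mL=-11532/7325 → turn -1·90°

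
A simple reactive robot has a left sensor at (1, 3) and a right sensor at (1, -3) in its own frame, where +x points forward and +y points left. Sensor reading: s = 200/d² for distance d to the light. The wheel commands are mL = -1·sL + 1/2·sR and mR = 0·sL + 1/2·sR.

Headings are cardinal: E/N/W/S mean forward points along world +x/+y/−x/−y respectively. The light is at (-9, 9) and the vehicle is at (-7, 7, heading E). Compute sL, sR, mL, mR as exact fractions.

left sensor world pos  = (-6, 10); dL² = 10
right sensor world pos = (-6, 4); dR² = 34
sL = 200/10 = 20
sR = 200/34 = 100/17
mL = -1·sL + 1/2·sR = -290/17
mR = 0·sL + 1/2·sR = 50/17

20 100/17 -290/17 50/17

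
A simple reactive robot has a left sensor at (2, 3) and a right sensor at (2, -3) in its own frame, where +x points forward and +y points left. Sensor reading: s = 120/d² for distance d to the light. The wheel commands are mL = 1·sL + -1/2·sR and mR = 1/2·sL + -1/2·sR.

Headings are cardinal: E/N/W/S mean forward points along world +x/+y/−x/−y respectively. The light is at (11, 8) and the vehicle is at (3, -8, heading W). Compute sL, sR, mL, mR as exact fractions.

120/461 120/269 4620/124009 -11520/124009

left sensor world pos  = (1, -11); dL² = 461
right sensor world pos = (1, -5); dR² = 269
sL = 120/461 = 120/461
sR = 120/269 = 120/269
mL = 1·sL + -1/2·sR = 4620/124009
mR = 1/2·sL + -1/2·sR = -11520/124009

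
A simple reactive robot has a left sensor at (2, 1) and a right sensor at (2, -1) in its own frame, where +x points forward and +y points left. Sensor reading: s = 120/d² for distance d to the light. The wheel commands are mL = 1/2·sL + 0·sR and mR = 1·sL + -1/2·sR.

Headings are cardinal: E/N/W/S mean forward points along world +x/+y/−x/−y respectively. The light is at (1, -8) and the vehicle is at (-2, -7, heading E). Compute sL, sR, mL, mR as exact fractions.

24 120 12 -36

left sensor world pos  = (0, -6); dL² = 5
right sensor world pos = (0, -8); dR² = 1
sL = 120/5 = 24
sR = 120/1 = 120
mL = 1/2·sL + 0·sR = 12
mR = 1·sL + -1/2·sR = -36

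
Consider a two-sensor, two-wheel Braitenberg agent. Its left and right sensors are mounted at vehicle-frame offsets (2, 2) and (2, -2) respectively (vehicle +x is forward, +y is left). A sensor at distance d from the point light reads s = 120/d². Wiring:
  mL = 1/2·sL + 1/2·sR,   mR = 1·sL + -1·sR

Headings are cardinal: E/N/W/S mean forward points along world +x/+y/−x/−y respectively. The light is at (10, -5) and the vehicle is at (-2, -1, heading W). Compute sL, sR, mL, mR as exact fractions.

left sensor world pos  = (-4, -3); dL² = 200
right sensor world pos = (-4, 1); dR² = 232
sL = 120/200 = 3/5
sR = 120/232 = 15/29
mL = 1/2·sL + 1/2·sR = 81/145
mR = 1·sL + -1·sR = 12/145

3/5 15/29 81/145 12/145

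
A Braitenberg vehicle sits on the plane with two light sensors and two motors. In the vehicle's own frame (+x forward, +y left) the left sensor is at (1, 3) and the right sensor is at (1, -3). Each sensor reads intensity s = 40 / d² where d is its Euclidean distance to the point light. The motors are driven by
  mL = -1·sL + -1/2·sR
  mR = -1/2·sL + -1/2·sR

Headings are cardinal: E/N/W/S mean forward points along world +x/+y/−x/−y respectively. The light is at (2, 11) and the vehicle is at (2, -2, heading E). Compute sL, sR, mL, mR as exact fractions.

40/101 40/257 -12300/25957 -7160/25957

left sensor world pos  = (3, 1); dL² = 101
right sensor world pos = (3, -5); dR² = 257
sL = 40/101 = 40/101
sR = 40/257 = 40/257
mL = -1·sL + -1/2·sR = -12300/25957
mR = -1/2·sL + -1/2·sR = -7160/25957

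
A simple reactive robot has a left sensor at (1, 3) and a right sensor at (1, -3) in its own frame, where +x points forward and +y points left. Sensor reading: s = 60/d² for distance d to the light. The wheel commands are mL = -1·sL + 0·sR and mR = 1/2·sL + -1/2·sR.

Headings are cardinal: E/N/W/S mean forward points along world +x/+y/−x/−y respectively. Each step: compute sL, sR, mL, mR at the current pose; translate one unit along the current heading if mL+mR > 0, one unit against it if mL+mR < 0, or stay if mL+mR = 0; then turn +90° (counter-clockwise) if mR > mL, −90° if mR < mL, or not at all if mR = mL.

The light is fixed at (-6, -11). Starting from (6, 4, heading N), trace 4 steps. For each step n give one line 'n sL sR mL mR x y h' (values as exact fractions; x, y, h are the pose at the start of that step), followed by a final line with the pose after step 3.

0 60/337 60/481 -60/337 4320/162097 6 4 N
1 30/121 6/41 -30/121 252/4961 6 3 W
2 12/85 60/269 -12/85 -936/22865 7 3 S
3 3/26 3/17 -3/26 -27/884 7 4 E
final 6 4 N

n=0: pose=(6,4,N); sL=60/337, sR=60/481; mL=-60/337, mR=4320/162097; mL+mR=-24540/162097 → advance -1; mR−mL=33180/162097 → turn +1·90°
n=1: pose=(6,3,W); sL=30/121, sR=6/41; mL=-30/121, mR=252/4961; mL+mR=-978/4961 → advance -1; mR−mL=1482/4961 → turn +1·90°
n=2: pose=(7,3,S); sL=12/85, sR=60/269; mL=-12/85, mR=-936/22865; mL+mR=-4164/22865 → advance -1; mR−mL=2292/22865 → turn +1·90°
n=3: pose=(7,4,E); sL=3/26, sR=3/17; mL=-3/26, mR=-27/884; mL+mR=-129/884 → advance -1; mR−mL=75/884 → turn +1·90°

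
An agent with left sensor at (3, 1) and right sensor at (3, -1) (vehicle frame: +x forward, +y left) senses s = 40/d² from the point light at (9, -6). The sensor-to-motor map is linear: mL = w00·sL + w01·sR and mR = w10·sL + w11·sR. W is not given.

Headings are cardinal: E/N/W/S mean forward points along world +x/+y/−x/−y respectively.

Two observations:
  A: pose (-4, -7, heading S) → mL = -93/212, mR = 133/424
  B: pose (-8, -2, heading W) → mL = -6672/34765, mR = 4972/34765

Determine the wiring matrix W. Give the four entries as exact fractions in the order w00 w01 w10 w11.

-1 -1 1/2 1

obs A: pose=(-4,-7,S) → sL=1/4, sR=10/53, mL=-93/212, mR=133/424
obs B: pose=(-8,-2,W) → sL=40/409, sR=8/85, mL=-6672/34765, mR=4972/34765
sensor matrix S = [[1/4, 10/53], [40/409, 8/85]]; det S = 9354/1842545
solve [mL_A; mL_B] = S·[w00; w01] and [mR_A; mR_B] = S·[w10; w11]:
  w00 = -1, w01 = -1, w10 = 1/2, w11 = 1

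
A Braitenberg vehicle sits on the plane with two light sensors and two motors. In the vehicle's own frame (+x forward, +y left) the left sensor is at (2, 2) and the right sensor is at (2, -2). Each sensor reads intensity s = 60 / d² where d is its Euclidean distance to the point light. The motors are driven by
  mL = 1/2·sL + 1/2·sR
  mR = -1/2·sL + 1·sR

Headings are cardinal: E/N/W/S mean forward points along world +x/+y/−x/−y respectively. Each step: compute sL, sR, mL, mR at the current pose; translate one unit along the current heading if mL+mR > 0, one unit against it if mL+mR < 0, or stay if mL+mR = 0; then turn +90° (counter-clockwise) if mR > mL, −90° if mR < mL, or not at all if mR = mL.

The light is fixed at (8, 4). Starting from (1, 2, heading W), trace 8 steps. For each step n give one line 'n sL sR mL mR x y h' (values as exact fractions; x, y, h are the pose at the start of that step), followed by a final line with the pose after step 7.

0 60/97 20/27 1780/2619 1130/2619 1 2 W
1 3/5 5/3 17/15 41/30 0 2 N
2 60/109 60/101 6300/11009 3510/11009 0 3 W
3 30/61 6/5 258/305 291/305 -1 3 N
4 12/25 12/25 12/25 6/25 -1 4 W
5 15/37 15/17 405/629 855/1258 -2 4 N
6 12/29 20/51 596/1479 274/1479 -2 5 W
7 30/89 2/3 134/267 133/267 -3 5 N
final -3 6 E

n=0: pose=(1,2,W); sL=60/97, sR=20/27; mL=1780/2619, mR=1130/2619; mL+mR=10/9 → advance +1; mR−mL=-650/2619 → turn -1·90°
n=1: pose=(0,2,N); sL=3/5, sR=5/3; mL=17/15, mR=41/30; mL+mR=5/2 → advance +1; mR−mL=7/30 → turn +1·90°
n=2: pose=(0,3,W); sL=60/109, sR=60/101; mL=6300/11009, mR=3510/11009; mL+mR=90/101 → advance +1; mR−mL=-2790/11009 → turn -1·90°
n=3: pose=(-1,3,N); sL=30/61, sR=6/5; mL=258/305, mR=291/305; mL+mR=9/5 → advance +1; mR−mL=33/305 → turn +1·90°
n=4: pose=(-1,4,W); sL=12/25, sR=12/25; mL=12/25, mR=6/25; mL+mR=18/25 → advance +1; mR−mL=-6/25 → turn -1·90°
n=5: pose=(-2,4,N); sL=15/37, sR=15/17; mL=405/629, mR=855/1258; mL+mR=45/34 → advance +1; mR−mL=45/1258 → turn +1·90°
n=6: pose=(-2,5,W); sL=12/29, sR=20/51; mL=596/1479, mR=274/1479; mL+mR=10/17 → advance +1; mR−mL=-322/1479 → turn -1·90°
n=7: pose=(-3,5,N); sL=30/89, sR=2/3; mL=134/267, mR=133/267; mL+mR=1 → advance +1; mR−mL=-1/267 → turn -1·90°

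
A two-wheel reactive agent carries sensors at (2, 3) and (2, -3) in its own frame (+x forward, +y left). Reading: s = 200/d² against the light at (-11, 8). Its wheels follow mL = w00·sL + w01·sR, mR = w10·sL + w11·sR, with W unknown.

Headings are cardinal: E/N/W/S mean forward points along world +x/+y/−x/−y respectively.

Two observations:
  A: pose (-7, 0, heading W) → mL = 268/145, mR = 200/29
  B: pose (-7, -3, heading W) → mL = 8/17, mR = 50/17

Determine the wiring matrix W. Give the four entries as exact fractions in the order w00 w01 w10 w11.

obs A: pose=(-7,0,W) → sL=8/5, sR=200/29, mL=268/145, mR=200/29
obs B: pose=(-7,-3,W) → sL=1, sR=50/17, mL=8/17, mR=50/17
sensor matrix S = [[8/5, 200/29], [1, 50/17]]; det S = -1080/493
solve [mL_A; mL_B] = S·[w00; w01] and [mR_A; mR_B] = S·[w10; w11]:
  w00 = -1, w01 = 1/2, w10 = 0, w11 = 1

-1 1/2 0 1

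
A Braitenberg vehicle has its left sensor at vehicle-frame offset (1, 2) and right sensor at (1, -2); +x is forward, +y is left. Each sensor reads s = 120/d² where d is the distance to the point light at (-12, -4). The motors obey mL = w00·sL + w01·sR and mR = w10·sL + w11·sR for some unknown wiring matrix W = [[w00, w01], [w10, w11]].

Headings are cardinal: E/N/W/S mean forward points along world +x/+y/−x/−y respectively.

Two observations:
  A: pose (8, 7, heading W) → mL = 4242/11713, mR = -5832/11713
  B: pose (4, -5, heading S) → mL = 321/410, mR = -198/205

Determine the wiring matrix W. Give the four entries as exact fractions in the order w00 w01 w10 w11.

obs A: pose=(8,7,W) → sL=60/221, sR=12/53, mL=4242/11713, mR=-5832/11713
obs B: pose=(4,-5,S) → sL=15/41, sR=3/5, mL=321/410, mR=-198/205
sensor matrix S = [[60/221, 12/53], [15/41, 3/5]]; det S = 38448/480233
solve [mL_A; mL_B] = S·[w00; w01] and [mR_A; mR_B] = S·[w10; w11]:
  w00 = 1/2, w01 = 1, w10 = -1, w11 = -1

1/2 1 -1 -1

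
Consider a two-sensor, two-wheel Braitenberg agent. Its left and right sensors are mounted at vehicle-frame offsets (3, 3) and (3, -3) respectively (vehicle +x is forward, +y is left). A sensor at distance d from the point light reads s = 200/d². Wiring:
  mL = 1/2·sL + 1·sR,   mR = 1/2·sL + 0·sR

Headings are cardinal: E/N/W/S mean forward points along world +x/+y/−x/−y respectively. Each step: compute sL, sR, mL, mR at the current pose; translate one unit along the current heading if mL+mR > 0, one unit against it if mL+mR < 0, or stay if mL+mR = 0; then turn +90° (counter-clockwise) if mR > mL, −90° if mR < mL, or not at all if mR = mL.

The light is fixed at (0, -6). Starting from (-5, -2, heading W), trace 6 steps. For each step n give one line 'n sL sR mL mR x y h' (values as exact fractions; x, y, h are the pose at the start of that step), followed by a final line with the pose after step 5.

n=0: pose=(-5,-2,W); sL=40/13, sR=200/113; mL=4860/1469, mR=20/13; mL+mR=7120/1469 → advance +1; mR−mL=-200/113 → turn -1·90°
n=1: pose=(-6,-2,N); sL=20/13, sR=100/29; mL=1590/377, mR=10/13; mL+mR=1880/377 → advance +1; mR−mL=-100/29 → turn -1·90°
n=2: pose=(-6,-1,E); sL=200/73, sR=200/13; mL=15900/949, mR=100/73; mL+mR=17200/949 → advance +1; mR−mL=-200/13 → turn -1·90°
n=3: pose=(-5,-1,S); sL=25, sR=50/17; mL=525/34, mR=25/2; mL+mR=475/17 → advance +1; mR−mL=-50/17 → turn -1·90°
n=4: pose=(-5,-2,W); sL=40/13, sR=200/113; mL=4860/1469, mR=20/13; mL+mR=7120/1469 → advance +1; mR−mL=-200/113 → turn -1·90°
n=5: pose=(-6,-2,N); sL=20/13, sR=100/29; mL=1590/377, mR=10/13; mL+mR=1880/377 → advance +1; mR−mL=-100/29 → turn -1·90°

0 40/13 200/113 4860/1469 20/13 -5 -2 W
1 20/13 100/29 1590/377 10/13 -6 -2 N
2 200/73 200/13 15900/949 100/73 -6 -1 E
3 25 50/17 525/34 25/2 -5 -1 S
4 40/13 200/113 4860/1469 20/13 -5 -2 W
5 20/13 100/29 1590/377 10/13 -6 -2 N
final -6 -1 E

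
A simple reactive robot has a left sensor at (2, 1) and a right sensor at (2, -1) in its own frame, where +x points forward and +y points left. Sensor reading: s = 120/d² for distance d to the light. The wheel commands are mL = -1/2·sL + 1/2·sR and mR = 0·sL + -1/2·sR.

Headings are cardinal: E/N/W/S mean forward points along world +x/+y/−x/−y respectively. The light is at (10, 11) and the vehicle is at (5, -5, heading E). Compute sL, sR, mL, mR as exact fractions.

left sensor world pos  = (7, -4); dL² = 234
right sensor world pos = (7, -6); dR² = 298
sL = 120/234 = 20/39
sR = 120/298 = 60/149
mL = -1/2·sL + 1/2·sR = -320/5811
mR = 0·sL + -1/2·sR = -30/149

20/39 60/149 -320/5811 -30/149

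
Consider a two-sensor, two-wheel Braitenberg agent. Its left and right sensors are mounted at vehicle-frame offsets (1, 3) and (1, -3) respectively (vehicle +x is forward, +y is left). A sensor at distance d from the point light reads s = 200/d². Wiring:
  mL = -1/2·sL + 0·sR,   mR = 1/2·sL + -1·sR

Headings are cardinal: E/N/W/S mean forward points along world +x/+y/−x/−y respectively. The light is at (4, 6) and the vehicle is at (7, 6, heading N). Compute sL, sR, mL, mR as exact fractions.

200 200/37 -100 3500/37

left sensor world pos  = (4, 7); dL² = 1
right sensor world pos = (10, 7); dR² = 37
sL = 200/1 = 200
sR = 200/37 = 200/37
mL = -1/2·sL + 0·sR = -100
mR = 1/2·sL + -1·sR = 3500/37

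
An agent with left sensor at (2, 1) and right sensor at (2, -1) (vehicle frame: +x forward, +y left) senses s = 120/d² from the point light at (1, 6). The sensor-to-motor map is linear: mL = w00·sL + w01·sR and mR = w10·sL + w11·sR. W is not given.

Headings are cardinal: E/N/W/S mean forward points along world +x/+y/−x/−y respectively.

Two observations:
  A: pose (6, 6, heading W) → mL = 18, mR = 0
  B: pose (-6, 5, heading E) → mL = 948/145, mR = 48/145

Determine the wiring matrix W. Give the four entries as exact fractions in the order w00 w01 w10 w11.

1/2 1 1/2 -1/2

obs A: pose=(6,6,W) → sL=12, sR=12, mL=18, mR=0
obs B: pose=(-6,5,E) → sL=24/5, sR=120/29, mL=948/145, mR=48/145
sensor matrix S = [[12, 12], [24/5, 120/29]]; det S = -1152/145
solve [mL_A; mL_B] = S·[w00; w01] and [mR_A; mR_B] = S·[w10; w11]:
  w00 = 1/2, w01 = 1, w10 = 1/2, w11 = -1/2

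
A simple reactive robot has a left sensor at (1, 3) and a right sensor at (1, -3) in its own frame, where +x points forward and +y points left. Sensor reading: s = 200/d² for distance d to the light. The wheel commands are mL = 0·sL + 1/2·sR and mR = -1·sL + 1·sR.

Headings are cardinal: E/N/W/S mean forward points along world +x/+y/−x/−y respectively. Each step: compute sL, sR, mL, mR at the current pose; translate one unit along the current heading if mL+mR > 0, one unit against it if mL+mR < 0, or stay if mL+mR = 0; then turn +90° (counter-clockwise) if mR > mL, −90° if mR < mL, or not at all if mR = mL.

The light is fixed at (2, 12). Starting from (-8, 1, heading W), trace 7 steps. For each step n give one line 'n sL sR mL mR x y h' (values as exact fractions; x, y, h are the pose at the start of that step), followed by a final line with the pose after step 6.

n=0: pose=(-8,1,W); sL=200/317, sR=40/37; mL=20/37, mR=5280/11729; mL+mR=11620/11729 → advance +1; mR−mL=-1060/11729 → turn -1·90°
n=1: pose=(-9,1,N); sL=25/37, sR=50/41; mL=25/41, mR=825/1517; mL+mR=1750/1517 → advance +1; mR−mL=-100/1517 → turn -1·90°
n=2: pose=(-9,2,E); sL=200/149, sR=200/269; mL=100/269, mR=-24000/40081; mL+mR=-9100/40081 → advance -1; mR−mL=-38900/40081 → turn -1·90°
n=3: pose=(-10,2,S); sL=100/101, sR=100/173; mL=50/173, mR=-7200/17473; mL+mR=-2150/17473 → advance -1; mR−mL=-12250/17473 → turn -1·90°
n=4: pose=(-10,3,W); sL=200/313, sR=40/41; mL=20/41, mR=4320/12833; mL+mR=10580/12833 → advance +1; mR−mL=-1940/12833 → turn -1·90°
n=5: pose=(-11,3,N); sL=5/8, sR=50/41; mL=25/41, mR=195/328; mL+mR=395/328 → advance +1; mR−mL=-5/328 → turn -1·90°
n=6: pose=(-11,4,E); sL=200/169, sR=40/53; mL=20/53, mR=-3840/8957; mL+mR=-460/8957 → advance -1; mR−mL=-7220/8957 → turn -1·90°

0 200/317 40/37 20/37 5280/11729 -8 1 W
1 25/37 50/41 25/41 825/1517 -9 1 N
2 200/149 200/269 100/269 -24000/40081 -9 2 E
3 100/101 100/173 50/173 -7200/17473 -10 2 S
4 200/313 40/41 20/41 4320/12833 -10 3 W
5 5/8 50/41 25/41 195/328 -11 3 N
6 200/169 40/53 20/53 -3840/8957 -11 4 E
final -12 4 S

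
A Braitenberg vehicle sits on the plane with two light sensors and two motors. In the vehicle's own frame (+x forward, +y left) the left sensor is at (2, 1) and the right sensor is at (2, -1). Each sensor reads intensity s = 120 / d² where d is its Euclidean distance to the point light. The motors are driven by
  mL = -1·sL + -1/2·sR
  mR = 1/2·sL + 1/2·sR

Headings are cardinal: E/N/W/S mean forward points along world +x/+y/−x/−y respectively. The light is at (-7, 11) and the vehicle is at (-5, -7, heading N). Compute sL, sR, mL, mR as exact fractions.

left sensor world pos  = (-6, -5); dL² = 257
right sensor world pos = (-4, -5); dR² = 265
sL = 120/257 = 120/257
sR = 120/265 = 24/53
mL = -1·sL + -1/2·sR = -9444/13621
mR = 1/2·sL + 1/2·sR = 6264/13621

120/257 24/53 -9444/13621 6264/13621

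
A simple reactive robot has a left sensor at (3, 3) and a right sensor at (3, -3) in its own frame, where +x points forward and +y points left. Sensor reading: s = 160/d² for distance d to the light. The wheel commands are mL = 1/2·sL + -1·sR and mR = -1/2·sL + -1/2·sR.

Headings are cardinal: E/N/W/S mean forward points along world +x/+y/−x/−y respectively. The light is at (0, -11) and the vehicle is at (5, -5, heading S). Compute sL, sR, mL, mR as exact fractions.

left sensor world pos  = (8, -8); dL² = 73
right sensor world pos = (2, -8); dR² = 13
sL = 160/73 = 160/73
sR = 160/13 = 160/13
mL = 1/2·sL + -1·sR = -10640/949
mR = -1/2·sL + -1/2·sR = -6880/949

160/73 160/13 -10640/949 -6880/949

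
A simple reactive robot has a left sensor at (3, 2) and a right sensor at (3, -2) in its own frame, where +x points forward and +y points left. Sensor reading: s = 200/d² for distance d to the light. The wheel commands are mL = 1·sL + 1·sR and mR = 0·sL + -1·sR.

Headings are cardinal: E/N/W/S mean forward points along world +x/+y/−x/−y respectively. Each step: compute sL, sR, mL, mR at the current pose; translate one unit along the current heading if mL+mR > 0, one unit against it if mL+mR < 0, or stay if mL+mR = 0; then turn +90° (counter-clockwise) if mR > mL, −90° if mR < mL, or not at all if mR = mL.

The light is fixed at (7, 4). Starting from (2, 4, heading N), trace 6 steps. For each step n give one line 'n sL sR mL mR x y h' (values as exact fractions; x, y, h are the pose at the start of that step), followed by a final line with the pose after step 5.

0 100/29 100/9 3800/261 -100/9 2 4 N
1 200/13 40 720/13 -40 2 5 E
2 25 5 30 -5 3 5 S
3 200/53 200/53 400/53 -200/53 3 4 W
4 100/29 100/9 3800/261 -100/9 2 4 N
5 200/13 40 720/13 -40 2 5 E
final 3 5 S

n=0: pose=(2,4,N); sL=100/29, sR=100/9; mL=3800/261, mR=-100/9; mL+mR=100/29 → advance +1; mR−mL=-6700/261 → turn -1·90°
n=1: pose=(2,5,E); sL=200/13, sR=40; mL=720/13, mR=-40; mL+mR=200/13 → advance +1; mR−mL=-1240/13 → turn -1·90°
n=2: pose=(3,5,S); sL=25, sR=5; mL=30, mR=-5; mL+mR=25 → advance +1; mR−mL=-35 → turn -1·90°
n=3: pose=(3,4,W); sL=200/53, sR=200/53; mL=400/53, mR=-200/53; mL+mR=200/53 → advance +1; mR−mL=-600/53 → turn -1·90°
n=4: pose=(2,4,N); sL=100/29, sR=100/9; mL=3800/261, mR=-100/9; mL+mR=100/29 → advance +1; mR−mL=-6700/261 → turn -1·90°
n=5: pose=(2,5,E); sL=200/13, sR=40; mL=720/13, mR=-40; mL+mR=200/13 → advance +1; mR−mL=-1240/13 → turn -1·90°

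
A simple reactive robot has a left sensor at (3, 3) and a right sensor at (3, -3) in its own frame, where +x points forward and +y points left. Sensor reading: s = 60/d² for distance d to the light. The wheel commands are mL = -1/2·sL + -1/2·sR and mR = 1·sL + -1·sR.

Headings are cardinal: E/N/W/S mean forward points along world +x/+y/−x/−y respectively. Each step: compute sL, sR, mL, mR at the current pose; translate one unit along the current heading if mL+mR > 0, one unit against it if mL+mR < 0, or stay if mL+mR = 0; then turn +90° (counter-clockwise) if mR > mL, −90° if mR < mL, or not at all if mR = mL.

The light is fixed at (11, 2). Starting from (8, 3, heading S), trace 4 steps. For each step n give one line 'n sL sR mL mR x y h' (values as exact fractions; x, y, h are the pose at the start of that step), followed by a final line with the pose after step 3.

0 15 3/2 -33/4 27/2 8 3 S
1 20/3 20/3 -20/3 0 8 2 E
2 30/29 6 -102/29 -144/29 7 2 N
3 12 60/17 -132/17 144/17 7 1 E
final 8 1 N

n=0: pose=(8,3,S); sL=15, sR=3/2; mL=-33/4, mR=27/2; mL+mR=21/4 → advance +1; mR−mL=87/4 → turn +1·90°
n=1: pose=(8,2,E); sL=20/3, sR=20/3; mL=-20/3, mR=0; mL+mR=-20/3 → advance -1; mR−mL=20/3 → turn +1·90°
n=2: pose=(7,2,N); sL=30/29, sR=6; mL=-102/29, mR=-144/29; mL+mR=-246/29 → advance -1; mR−mL=-42/29 → turn -1·90°
n=3: pose=(7,1,E); sL=12, sR=60/17; mL=-132/17, mR=144/17; mL+mR=12/17 → advance +1; mR−mL=276/17 → turn +1·90°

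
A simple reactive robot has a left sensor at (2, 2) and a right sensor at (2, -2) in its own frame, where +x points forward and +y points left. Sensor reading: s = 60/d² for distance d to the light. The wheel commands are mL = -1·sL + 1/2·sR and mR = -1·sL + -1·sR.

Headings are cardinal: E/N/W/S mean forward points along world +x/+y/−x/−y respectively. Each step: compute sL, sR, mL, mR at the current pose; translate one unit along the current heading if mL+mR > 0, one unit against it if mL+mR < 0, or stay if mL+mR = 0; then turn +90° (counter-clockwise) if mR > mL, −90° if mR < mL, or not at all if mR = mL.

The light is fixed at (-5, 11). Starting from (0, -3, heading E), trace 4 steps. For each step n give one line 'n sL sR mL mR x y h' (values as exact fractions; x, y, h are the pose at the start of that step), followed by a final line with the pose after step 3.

n=0: pose=(0,-3,E); sL=60/193, sR=12/61; mL=-2502/11773, mR=-5976/11773; mL+mR=-8478/11773 → advance -1; mR−mL=-18/61 → turn -1·90°
n=1: pose=(-1,-3,S); sL=15/73, sR=3/13; mL=-171/1898, mR=-414/949; mL+mR=-999/1898 → advance -1; mR−mL=-9/26 → turn -1·90°
n=2: pose=(-1,-2,W); sL=60/229, sR=12/25; mL=-126/5725, mR=-4248/5725; mL+mR=-4374/5725 → advance -1; mR−mL=-18/25 → turn -1·90°
n=3: pose=(0,-2,N); sL=6/13, sR=6/17; mL=-63/221, mR=-180/221; mL+mR=-243/221 → advance -1; mR−mL=-9/17 → turn -1·90°

0 60/193 12/61 -2502/11773 -5976/11773 0 -3 E
1 15/73 3/13 -171/1898 -414/949 -1 -3 S
2 60/229 12/25 -126/5725 -4248/5725 -1 -2 W
3 6/13 6/17 -63/221 -180/221 0 -2 N
final 0 -3 E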